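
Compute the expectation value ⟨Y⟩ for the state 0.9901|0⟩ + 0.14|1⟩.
0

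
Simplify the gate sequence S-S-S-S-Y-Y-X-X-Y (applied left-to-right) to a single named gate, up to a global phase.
Y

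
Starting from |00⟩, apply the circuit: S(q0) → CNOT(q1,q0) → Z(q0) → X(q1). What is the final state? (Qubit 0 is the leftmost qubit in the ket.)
|01⟩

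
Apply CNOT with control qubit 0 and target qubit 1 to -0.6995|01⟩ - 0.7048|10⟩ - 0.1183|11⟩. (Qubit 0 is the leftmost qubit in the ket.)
-0.6995|01⟩ - 0.1183|10⟩ - 0.7048|11⟩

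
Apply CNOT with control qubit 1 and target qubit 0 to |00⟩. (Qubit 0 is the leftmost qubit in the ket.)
|00⟩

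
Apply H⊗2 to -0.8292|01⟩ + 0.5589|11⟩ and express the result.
-0.1352|00⟩ + 0.1352|01⟩ - 0.6941|10⟩ + 0.6941|11⟩

H⊗2 gives amp(|y⟩) = (1/2) Σ_x (−1)^(x·y) amp(|x⟩), where x·y is the number of positions in which both x and y have a 1.
|00⟩: (-0.8292 + 0.5589)/2 = -0.1352
|01⟩: (0.8292 - 0.5589)/2 = 0.1352
|10⟩: (-0.8292 - 0.5589)/2 = -0.6941
|11⟩: (0.8292 + 0.5589)/2 = 0.6941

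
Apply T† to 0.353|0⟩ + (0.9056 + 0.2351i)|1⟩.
0.353|0⟩ + (0.8066 - 0.4741i)|1⟩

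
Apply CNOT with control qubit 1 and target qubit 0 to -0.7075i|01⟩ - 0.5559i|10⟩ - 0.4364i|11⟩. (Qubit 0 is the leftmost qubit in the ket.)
-0.4364i|01⟩ - 0.5559i|10⟩ - 0.7075i|11⟩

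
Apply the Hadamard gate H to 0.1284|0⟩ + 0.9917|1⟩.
0.792|0⟩ - 0.6104|1⟩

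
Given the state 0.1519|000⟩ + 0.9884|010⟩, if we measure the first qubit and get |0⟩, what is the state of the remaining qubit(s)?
0.1519|00⟩ + 0.9884|10⟩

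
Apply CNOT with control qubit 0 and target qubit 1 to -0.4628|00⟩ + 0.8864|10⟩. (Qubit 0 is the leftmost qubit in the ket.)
-0.4628|00⟩ + 0.8864|11⟩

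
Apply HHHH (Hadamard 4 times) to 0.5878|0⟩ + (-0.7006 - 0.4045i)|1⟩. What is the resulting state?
0.5878|0⟩ + (-0.7006 - 0.4045i)|1⟩

H² = I, so an even number of Hadamards cancels: H^4 = I and the state is unchanged.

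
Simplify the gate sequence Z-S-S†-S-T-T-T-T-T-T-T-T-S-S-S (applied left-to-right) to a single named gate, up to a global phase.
Z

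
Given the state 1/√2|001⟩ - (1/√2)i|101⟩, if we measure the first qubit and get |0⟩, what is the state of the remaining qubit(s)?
|01⟩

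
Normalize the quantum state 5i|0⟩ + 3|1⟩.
0.8575i|0⟩ + 0.5145|1⟩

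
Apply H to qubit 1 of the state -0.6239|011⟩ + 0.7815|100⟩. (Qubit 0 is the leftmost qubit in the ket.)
-0.4412|001⟩ + 0.4412|011⟩ + 0.5526|100⟩ + 0.5526|110⟩

H on qubit 1 mixes each pair of kets that differ only in qubit 1: amplitudes (a, b) of (|…0…⟩, |…1…⟩) become ((a + b)/√2, (a − b)/√2). Kets absent from the input have amplitude 0.
(|001⟩, |011⟩): (a, b) = (0, -0.6239) → (-0.4412, 0.4412)
(|100⟩, |110⟩): (a, b) = (0.7815, 0) → (0.5526, 0.5526)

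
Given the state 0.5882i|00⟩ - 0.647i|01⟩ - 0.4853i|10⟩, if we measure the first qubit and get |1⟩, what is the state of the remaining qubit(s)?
-i|0⟩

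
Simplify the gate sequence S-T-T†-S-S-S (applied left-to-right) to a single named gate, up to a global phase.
I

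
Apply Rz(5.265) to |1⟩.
(-0.8732 + 0.4874i)|1⟩

Rz(5.265) = [[e^(−iθ/2), 0], [0, e^(iθ/2)]] with e^(±iθ/2) = cos(θ/2) ± i·sin(θ/2); θ = 5.265, cos(θ/2) ≈ -0.873187, sin(θ/2) ≈ 0.487385.
With a = amp(|0⟩) = 0 and b = amp(|1⟩) = 1:
new amp(|0⟩) = (-0.873187 - 0.487385i)·a = 0
new amp(|1⟩) = (-0.873187 + 0.487385i)·b = (-0.8732 + 0.4874i)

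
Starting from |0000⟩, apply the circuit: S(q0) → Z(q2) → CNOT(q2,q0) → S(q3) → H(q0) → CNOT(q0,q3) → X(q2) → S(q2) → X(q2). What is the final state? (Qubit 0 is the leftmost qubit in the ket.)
(1/√2)i|0000⟩ + (1/√2)i|1001⟩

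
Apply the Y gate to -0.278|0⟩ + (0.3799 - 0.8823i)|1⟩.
(-0.8823 - 0.3799i)|0⟩ - 0.278i|1⟩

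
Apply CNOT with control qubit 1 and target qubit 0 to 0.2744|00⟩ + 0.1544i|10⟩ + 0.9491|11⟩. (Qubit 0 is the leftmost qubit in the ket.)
0.2744|00⟩ + 0.9491|01⟩ + 0.1544i|10⟩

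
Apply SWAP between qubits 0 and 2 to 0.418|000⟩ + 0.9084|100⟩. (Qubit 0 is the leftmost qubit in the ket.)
0.418|000⟩ + 0.9084|001⟩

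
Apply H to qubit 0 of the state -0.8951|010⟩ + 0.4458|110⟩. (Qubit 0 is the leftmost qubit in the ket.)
-0.3177|010⟩ - 0.9482|110⟩

H on qubit 0 mixes each pair of kets that differ only in qubit 0: amplitudes (a, b) of (|…0…⟩, |…1…⟩) become ((a + b)/√2, (a − b)/√2). Kets absent from the input have amplitude 0.
(|010⟩, |110⟩): (a, b) = (-0.8951, 0.4458) → (-0.3177, -0.9482)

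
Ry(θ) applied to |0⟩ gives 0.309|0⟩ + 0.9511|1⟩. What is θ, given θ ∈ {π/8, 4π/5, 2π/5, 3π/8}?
4π/5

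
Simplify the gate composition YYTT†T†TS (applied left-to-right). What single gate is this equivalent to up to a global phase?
S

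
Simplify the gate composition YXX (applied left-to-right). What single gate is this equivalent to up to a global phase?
Y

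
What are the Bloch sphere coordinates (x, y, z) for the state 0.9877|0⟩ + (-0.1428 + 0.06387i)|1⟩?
(-0.2821, 0.1262, 0.9511)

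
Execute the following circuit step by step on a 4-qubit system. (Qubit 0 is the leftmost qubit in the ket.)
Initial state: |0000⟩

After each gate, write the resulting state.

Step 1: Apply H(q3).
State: 1/√2|0000⟩ + 1/√2|0001⟩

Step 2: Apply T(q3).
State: 1/√2|0000⟩ + (1/2 + (1/2)i)|0001⟩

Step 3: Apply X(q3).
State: (1/2 + (1/2)i)|0000⟩ + 1/√2|0001⟩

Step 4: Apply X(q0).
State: (1/2 + (1/2)i)|1000⟩ + 1/√2|1001⟩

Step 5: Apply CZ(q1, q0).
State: (1/2 + (1/2)i)|1000⟩ + 1/√2|1001⟩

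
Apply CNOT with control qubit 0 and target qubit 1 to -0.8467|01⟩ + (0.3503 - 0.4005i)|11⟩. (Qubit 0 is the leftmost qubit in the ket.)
-0.8467|01⟩ + (0.3503 - 0.4005i)|10⟩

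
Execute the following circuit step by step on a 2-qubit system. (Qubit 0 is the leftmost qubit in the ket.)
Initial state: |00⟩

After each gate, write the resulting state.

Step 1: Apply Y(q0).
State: i|10⟩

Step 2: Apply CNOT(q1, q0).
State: i|10⟩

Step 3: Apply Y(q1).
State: -|11⟩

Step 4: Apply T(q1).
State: (-1/√2 - (1/√2)i)|11⟩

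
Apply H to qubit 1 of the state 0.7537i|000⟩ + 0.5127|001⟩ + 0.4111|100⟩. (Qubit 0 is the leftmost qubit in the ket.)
0.5329i|000⟩ + 0.3625|001⟩ + 0.5329i|010⟩ + 0.3625|011⟩ + 0.2907|100⟩ + 0.2907|110⟩

H on qubit 1 mixes each pair of kets that differ only in qubit 1: amplitudes (a, b) of (|…0…⟩, |…1…⟩) become ((a + b)/√2, (a − b)/√2). Kets absent from the input have amplitude 0.
(|000⟩, |010⟩): (a, b) = (0.7537i, 0) → (0.5329i, 0.5329i)
(|001⟩, |011⟩): (a, b) = (0.5127, 0) → (0.3625, 0.3625)
(|100⟩, |110⟩): (a, b) = (0.4111, 0) → (0.2907, 0.2907)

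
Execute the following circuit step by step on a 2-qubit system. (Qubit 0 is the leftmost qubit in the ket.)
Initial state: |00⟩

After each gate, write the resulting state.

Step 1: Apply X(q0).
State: |10⟩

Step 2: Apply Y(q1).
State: i|11⟩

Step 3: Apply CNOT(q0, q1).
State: i|10⟩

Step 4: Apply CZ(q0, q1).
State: i|10⟩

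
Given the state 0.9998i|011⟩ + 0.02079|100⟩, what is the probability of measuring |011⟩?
0.9996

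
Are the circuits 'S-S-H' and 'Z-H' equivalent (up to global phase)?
Yes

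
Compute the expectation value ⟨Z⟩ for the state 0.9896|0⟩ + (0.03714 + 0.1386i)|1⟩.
0.9587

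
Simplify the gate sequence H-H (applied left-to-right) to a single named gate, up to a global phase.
I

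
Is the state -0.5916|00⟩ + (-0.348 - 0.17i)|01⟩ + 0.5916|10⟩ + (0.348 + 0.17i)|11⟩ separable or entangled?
Separable

Writing the state as a|00⟩ + b|01⟩ + c|10⟩ + d|11⟩, it is a product state iff ad − bc = 0.
Here (a, b, c, d) = (-0.5916, (-0.348 - 0.17i), 0.5916, (0.348 + 0.17i)): ad − bc = (-0.5916)(0.348 + 0.17i) − (-0.348 - 0.17i)(0.5916) = 0, so the state is separable.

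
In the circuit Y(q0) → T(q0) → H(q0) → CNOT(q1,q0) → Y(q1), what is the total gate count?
5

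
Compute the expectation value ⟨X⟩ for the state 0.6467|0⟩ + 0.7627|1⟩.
0.9865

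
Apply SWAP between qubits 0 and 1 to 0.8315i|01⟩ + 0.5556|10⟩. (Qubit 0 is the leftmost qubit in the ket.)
0.5556|01⟩ + 0.8315i|10⟩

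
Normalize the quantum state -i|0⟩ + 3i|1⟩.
-0.3162i|0⟩ + 0.9487i|1⟩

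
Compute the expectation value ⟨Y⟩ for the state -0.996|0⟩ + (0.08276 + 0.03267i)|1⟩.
-0.06508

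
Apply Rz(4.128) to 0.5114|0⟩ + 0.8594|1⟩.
(-0.2421 - 0.4505i)|0⟩ + (-0.4069 + 0.757i)|1⟩

Rz(4.128) = [[e^(−iθ/2), 0], [0, e^(iθ/2)]] with e^(±iθ/2) = cos(θ/2) ± i·sin(θ/2); θ = 4.128, cos(θ/2) ≈ -0.47345, sin(θ/2) ≈ 0.880821.
With a = amp(|0⟩) = 0.5114 and b = amp(|1⟩) = 0.8594:
new amp(|0⟩) = (-0.47345 - 0.880821i)·a = (-0.2421 - 0.4505i)
new amp(|1⟩) = (-0.47345 + 0.880821i)·b = (-0.4069 + 0.757i)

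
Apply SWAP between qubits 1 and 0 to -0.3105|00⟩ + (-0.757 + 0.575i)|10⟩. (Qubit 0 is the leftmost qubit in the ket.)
-0.3105|00⟩ + (-0.757 + 0.575i)|01⟩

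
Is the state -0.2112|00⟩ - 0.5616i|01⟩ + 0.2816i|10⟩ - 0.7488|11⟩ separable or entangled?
Separable

Writing the state as a|00⟩ + b|01⟩ + c|10⟩ + d|11⟩, it is a product state iff ad − bc = 0.
Here (a, b, c, d) = (-0.2112, -0.5616i, 0.2816i, -0.7488): ad − bc = (-0.2112)(-0.7488) − (-0.5616i)(0.2816i) = 0, so the state is separable.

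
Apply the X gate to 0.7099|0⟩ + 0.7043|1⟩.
0.7043|0⟩ + 0.7099|1⟩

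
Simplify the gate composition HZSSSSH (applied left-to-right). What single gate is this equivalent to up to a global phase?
X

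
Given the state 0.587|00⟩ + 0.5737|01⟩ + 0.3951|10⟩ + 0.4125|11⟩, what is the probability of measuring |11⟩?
0.1702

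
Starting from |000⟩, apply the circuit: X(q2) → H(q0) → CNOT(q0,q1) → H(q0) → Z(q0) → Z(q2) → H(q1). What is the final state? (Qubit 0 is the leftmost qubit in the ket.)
-1/√2|001⟩ + 1/√2|111⟩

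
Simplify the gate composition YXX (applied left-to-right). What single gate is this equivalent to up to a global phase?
Y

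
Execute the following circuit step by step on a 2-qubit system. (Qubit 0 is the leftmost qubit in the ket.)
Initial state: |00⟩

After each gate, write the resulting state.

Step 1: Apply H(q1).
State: 1/√2|00⟩ + 1/√2|01⟩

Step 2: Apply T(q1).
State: 1/√2|00⟩ + (1/2 + (1/2)i)|01⟩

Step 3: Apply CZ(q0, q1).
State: 1/√2|00⟩ + (1/2 + (1/2)i)|01⟩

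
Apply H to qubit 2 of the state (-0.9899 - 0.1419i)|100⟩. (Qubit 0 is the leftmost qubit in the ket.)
(-0.7 - 0.1003i)|100⟩ + (-0.7 - 0.1003i)|101⟩

H on qubit 2 mixes each pair of kets that differ only in qubit 2: amplitudes (a, b) of (|…0…⟩, |…1…⟩) become ((a + b)/√2, (a − b)/√2). Kets absent from the input have amplitude 0.
(|100⟩, |101⟩): (a, b) = ((-0.9899 - 0.1419i), 0) → ((-0.7 - 0.1003i), (-0.7 - 0.1003i))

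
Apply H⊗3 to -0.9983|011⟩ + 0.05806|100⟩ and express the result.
-0.3324|000⟩ + 0.3735|001⟩ + 0.3735|010⟩ - 0.3324|011⟩ - 0.3735|100⟩ + 0.3324|101⟩ + 0.3324|110⟩ - 0.3735|111⟩

H⊗3 gives amp(|y⟩) = (1/2√2) Σ_x (−1)^(x·y) amp(|x⟩), where x·y is the number of positions in which both x and y have a 1.
|000⟩: (-0.9983 + 0.05806)/(2√2) = -0.3324
|001⟩: (0.9983 + 0.05806)/(2√2) = 0.3735
|010⟩: (0.9983 + 0.05806)/(2√2) = 0.3735
|011⟩: (-0.9983 + 0.05806)/(2√2) = -0.3324
|100⟩: (-0.9983 - 0.05806)/(2√2) = -0.3735
|101⟩: (0.9983 - 0.05806)/(2√2) = 0.3324
|110⟩: (0.9983 - 0.05806)/(2√2) = 0.3324
|111⟩: (-0.9983 - 0.05806)/(2√2) = -0.3735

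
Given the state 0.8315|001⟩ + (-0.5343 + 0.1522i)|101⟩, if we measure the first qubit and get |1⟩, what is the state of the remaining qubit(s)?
(-0.9617 + 0.274i)|01⟩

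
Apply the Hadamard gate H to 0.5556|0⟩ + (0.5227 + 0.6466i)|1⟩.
(0.7625 + 0.4572i)|0⟩ + (0.02326 - 0.4572i)|1⟩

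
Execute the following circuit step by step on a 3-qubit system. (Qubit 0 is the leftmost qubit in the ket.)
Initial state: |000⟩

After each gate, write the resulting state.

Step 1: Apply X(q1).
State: |010⟩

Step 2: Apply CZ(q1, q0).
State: |010⟩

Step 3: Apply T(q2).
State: |010⟩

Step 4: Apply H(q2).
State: 1/√2|010⟩ + 1/√2|011⟩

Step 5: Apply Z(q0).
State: 1/√2|010⟩ + 1/√2|011⟩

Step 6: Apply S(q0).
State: 1/√2|010⟩ + 1/√2|011⟩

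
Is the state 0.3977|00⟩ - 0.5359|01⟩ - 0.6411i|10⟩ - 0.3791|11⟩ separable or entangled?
Entangled

Writing the state as a|00⟩ + b|01⟩ + c|10⟩ + d|11⟩, it is a product state iff ad − bc = 0.
Here (a, b, c, d) = (0.3977, -0.5359, -0.6411i, -0.3791): ad − bc = (0.3977)(-0.3791) − (-0.5359)(-0.6411i) = (-0.1508 - 0.3436i) ≠ 0, so the state is entangled.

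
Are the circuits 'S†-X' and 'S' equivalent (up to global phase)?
No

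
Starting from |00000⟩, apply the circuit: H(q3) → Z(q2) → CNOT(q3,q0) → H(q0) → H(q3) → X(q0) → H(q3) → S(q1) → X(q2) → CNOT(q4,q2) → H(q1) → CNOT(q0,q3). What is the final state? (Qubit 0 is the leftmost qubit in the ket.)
1/√8|00100⟩ - 1/√8|00110⟩ + 1/√8|01100⟩ - 1/√8|01110⟩ + 1/√8|10100⟩ + 1/√8|10110⟩ + 1/√8|11100⟩ + 1/√8|11110⟩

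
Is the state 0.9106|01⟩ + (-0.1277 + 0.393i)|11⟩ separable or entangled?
Separable

Writing the state as a|00⟩ + b|01⟩ + c|10⟩ + d|11⟩, it is a product state iff ad − bc = 0.
Here (a, b, c, d) = (0, 0.9106, 0, (-0.1277 + 0.393i)): ad − bc = (0)(-0.1277 + 0.393i) − (0.9106)(0) = 0, so the state is separable.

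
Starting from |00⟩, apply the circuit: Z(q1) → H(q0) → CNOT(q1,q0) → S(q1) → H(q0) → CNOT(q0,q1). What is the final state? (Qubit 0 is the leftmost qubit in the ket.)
|00⟩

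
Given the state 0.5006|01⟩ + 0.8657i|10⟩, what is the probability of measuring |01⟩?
0.2506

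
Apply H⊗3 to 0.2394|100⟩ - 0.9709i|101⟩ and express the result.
(0.08464 - 0.3433i)|000⟩ + (0.08464 + 0.3433i)|001⟩ + (0.08464 - 0.3433i)|010⟩ + (0.08464 + 0.3433i)|011⟩ + (-0.08464 + 0.3433i)|100⟩ + (-0.08464 - 0.3433i)|101⟩ + (-0.08464 + 0.3433i)|110⟩ + (-0.08464 - 0.3433i)|111⟩

H⊗3 gives amp(|y⟩) = (1/2√2) Σ_x (−1)^(x·y) amp(|x⟩), where x·y is the number of positions in which both x and y have a 1.
|000⟩: (0.2394 - 0.9709i)/(2√2) = (0.08464 - 0.3433i)
|001⟩: (0.2394 + 0.9709i)/(2√2) = (0.08464 + 0.3433i)
|010⟩: (0.2394 - 0.9709i)/(2√2) = (0.08464 - 0.3433i)
|011⟩: (0.2394 + 0.9709i)/(2√2) = (0.08464 + 0.3433i)
|100⟩: (-0.2394 + 0.9709i)/(2√2) = (-0.08464 + 0.3433i)
|101⟩: (-0.2394 - 0.9709i)/(2√2) = (-0.08464 - 0.3433i)
|110⟩: (-0.2394 + 0.9709i)/(2√2) = (-0.08464 + 0.3433i)
|111⟩: (-0.2394 - 0.9709i)/(2√2) = (-0.08464 - 0.3433i)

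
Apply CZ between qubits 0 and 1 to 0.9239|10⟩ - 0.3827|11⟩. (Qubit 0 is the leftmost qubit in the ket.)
0.9239|10⟩ + 0.3827|11⟩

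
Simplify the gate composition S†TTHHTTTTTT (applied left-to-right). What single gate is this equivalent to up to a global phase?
S†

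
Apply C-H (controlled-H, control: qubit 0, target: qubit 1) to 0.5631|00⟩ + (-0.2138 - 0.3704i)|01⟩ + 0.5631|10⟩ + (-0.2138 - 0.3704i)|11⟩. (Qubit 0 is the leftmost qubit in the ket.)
0.5631|00⟩ + (-0.2138 - 0.3704i)|01⟩ + (0.247 - 0.2619i)|10⟩ + (0.5494 + 0.2619i)|11⟩

C-H leaves the control-|0⟩ kets |00⟩, |01⟩ unchanged and applies H to qubit 1 on the control-|1⟩ pair (|10⟩, |11⟩).
H = [[1/√2, 1/√2], [1/√2, -1/√2]].
With a = amp(|10⟩) = 0.5631 and b = amp(|11⟩) = (-0.2138 - 0.3704i):
new amp(|10⟩) = (1/√2)·a + (1/√2)·b = (0.247 - 0.2619i)
new amp(|11⟩) = (1/√2)·a + (-1/√2)·b = (0.5494 + 0.2619i)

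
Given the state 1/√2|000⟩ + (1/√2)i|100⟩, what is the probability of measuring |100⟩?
1/2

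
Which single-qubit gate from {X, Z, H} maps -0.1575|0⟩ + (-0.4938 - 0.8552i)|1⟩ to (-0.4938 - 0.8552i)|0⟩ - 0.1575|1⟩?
X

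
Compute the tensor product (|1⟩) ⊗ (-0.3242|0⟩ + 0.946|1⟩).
-0.3242|10⟩ + 0.946|11⟩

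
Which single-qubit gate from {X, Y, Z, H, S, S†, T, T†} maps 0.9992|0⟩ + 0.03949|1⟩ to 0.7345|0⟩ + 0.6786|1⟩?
H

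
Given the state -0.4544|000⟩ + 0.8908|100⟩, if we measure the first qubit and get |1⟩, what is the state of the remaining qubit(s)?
|00⟩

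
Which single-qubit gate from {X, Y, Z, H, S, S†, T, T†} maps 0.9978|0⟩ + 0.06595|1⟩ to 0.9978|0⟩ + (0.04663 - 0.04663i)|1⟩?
T†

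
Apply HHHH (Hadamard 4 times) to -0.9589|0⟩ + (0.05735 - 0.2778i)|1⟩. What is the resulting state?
-0.9589|0⟩ + (0.05735 - 0.2778i)|1⟩

H² = I, so an even number of Hadamards cancels: H^4 = I and the state is unchanged.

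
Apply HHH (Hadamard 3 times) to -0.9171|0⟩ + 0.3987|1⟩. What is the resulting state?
-0.3666|0⟩ - 0.9304|1⟩

H² = I, so H^3 = H: a single Hadamard. With (a, b) = (-0.9171, 0.3987), H gives ((a + b)/√2, (a − b)/√2) = (-0.3666, -0.9304).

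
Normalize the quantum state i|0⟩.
i|0⟩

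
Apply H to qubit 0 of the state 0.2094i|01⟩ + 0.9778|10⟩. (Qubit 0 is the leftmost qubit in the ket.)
0.6914|00⟩ + 0.1481i|01⟩ - 0.6914|10⟩ + 0.1481i|11⟩

H on qubit 0 mixes each pair of kets that differ only in qubit 0: amplitudes (a, b) of (|…0…⟩, |…1…⟩) become ((a + b)/√2, (a − b)/√2). Kets absent from the input have amplitude 0.
(|00⟩, |10⟩): (a, b) = (0, 0.9778) → (0.6914, -0.6914)
(|01⟩, |11⟩): (a, b) = (0.2094i, 0) → (0.1481i, 0.1481i)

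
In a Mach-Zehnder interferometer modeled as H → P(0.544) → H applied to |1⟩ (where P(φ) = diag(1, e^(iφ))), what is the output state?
(0.07218 - 0.2588i)|0⟩ + (0.9278 + 0.2588i)|1⟩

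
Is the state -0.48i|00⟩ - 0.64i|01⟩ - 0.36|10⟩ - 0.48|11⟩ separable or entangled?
Separable

Writing the state as a|00⟩ + b|01⟩ + c|10⟩ + d|11⟩, it is a product state iff ad − bc = 0.
Here (a, b, c, d) = (-0.48i, -0.64i, -0.36, -0.48): ad − bc = (-0.48i)(-0.48) − (-0.64i)(-0.36) = 0, so the state is separable.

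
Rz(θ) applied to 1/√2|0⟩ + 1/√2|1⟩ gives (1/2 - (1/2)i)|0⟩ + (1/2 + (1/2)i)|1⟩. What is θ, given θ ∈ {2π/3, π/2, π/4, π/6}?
π/2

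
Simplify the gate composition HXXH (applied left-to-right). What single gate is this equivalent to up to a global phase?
I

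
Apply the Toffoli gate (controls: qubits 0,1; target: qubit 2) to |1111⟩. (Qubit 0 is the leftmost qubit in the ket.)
|1101⟩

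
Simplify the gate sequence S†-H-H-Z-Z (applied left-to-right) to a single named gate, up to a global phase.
S†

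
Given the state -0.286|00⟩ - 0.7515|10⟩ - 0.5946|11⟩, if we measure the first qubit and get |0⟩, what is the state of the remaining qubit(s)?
-|0⟩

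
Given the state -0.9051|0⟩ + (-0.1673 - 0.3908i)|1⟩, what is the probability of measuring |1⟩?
0.1807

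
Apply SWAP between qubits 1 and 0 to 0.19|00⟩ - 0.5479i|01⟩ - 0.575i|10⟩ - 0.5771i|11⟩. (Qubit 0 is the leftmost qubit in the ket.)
0.19|00⟩ - 0.575i|01⟩ - 0.5479i|10⟩ - 0.5771i|11⟩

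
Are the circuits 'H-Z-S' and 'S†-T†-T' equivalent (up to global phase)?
No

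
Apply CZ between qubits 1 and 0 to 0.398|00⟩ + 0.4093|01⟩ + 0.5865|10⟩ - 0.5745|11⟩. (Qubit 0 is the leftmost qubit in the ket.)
0.398|00⟩ + 0.4093|01⟩ + 0.5865|10⟩ + 0.5745|11⟩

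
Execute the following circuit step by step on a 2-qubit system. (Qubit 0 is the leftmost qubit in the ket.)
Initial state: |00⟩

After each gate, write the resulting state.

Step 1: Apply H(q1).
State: 1/√2|00⟩ + 1/√2|01⟩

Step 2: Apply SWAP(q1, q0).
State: 1/√2|00⟩ + 1/√2|10⟩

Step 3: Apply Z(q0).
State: 1/√2|00⟩ - 1/√2|10⟩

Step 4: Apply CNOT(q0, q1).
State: 1/√2|00⟩ - 1/√2|11⟩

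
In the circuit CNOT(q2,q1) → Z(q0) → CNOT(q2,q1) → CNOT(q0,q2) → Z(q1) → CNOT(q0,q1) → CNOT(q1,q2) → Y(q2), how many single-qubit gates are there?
3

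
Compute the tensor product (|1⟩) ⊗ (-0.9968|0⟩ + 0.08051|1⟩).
-0.9968|10⟩ + 0.08051|11⟩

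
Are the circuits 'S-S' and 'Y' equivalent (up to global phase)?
No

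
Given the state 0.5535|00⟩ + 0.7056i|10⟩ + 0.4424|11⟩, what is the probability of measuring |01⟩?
0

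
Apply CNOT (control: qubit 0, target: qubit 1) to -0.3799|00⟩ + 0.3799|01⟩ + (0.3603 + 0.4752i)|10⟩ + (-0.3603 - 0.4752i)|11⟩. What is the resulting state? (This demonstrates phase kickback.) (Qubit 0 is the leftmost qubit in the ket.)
-0.3799|00⟩ + 0.3799|01⟩ + (-0.3603 - 0.4752i)|10⟩ + (0.3603 + 0.4752i)|11⟩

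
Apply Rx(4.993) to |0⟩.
-0.799|0⟩ - 0.6013i|1⟩

Rx(4.993) = [[cos(θ/2), −i·sin(θ/2)], [−i·sin(θ/2), cos(θ/2)]]; θ = 4.993, cos(θ/2) ≈ -0.799044, sin(θ/2) ≈ 0.601272.
With a = amp(|0⟩) = 1 and b = amp(|1⟩) = 0:
new amp(|0⟩) = (-0.799044)·a + (-0.601272i)·b = -0.799
new amp(|1⟩) = (-0.601272i)·a + (-0.799044)·b = -0.6013i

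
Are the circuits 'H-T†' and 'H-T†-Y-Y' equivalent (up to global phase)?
Yes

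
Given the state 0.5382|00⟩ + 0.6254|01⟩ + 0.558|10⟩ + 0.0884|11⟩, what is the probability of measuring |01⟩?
0.3911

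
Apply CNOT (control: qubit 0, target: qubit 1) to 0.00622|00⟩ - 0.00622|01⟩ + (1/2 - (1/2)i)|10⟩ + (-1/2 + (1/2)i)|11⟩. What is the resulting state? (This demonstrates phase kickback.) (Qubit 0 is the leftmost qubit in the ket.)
0.00622|00⟩ - 0.00622|01⟩ + (-1/2 + (1/2)i)|10⟩ + (1/2 - (1/2)i)|11⟩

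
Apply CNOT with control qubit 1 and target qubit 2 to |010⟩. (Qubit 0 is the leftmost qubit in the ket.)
|011⟩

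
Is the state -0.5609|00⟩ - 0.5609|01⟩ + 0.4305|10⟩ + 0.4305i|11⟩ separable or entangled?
Entangled

Writing the state as a|00⟩ + b|01⟩ + c|10⟩ + d|11⟩, it is a product state iff ad − bc = 0.
Here (a, b, c, d) = (-0.5609, -0.5609, 0.4305, 0.4305i): ad − bc = (-0.5609)(0.4305i) − (-0.5609)(0.4305) = (0.2415 - 0.2415i) ≠ 0, so the state is entangled.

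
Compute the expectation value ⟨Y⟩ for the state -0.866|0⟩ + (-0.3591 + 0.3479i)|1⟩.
-0.6026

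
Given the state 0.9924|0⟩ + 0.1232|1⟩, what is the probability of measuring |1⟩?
0.01518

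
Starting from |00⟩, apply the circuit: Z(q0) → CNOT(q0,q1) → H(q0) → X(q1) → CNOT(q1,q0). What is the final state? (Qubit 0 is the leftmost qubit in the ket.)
1/√2|01⟩ + 1/√2|11⟩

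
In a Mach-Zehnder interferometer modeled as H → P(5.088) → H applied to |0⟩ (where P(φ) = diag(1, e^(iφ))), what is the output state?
(0.6834 - 0.4651i)|0⟩ + (0.3166 + 0.4651i)|1⟩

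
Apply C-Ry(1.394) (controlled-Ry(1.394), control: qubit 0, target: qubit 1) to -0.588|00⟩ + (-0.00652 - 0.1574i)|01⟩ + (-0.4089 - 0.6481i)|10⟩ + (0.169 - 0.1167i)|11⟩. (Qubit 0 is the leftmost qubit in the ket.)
-0.588|00⟩ + (-0.00652 - 0.1574i)|01⟩ + (-0.422 - 0.422i)|10⟩ + (-0.1329 - 0.5055i)|11⟩

C-Ry(1.394) leaves the control-|0⟩ kets |00⟩, |01⟩ unchanged and applies Ry(1.394) to qubit 1 on the control-|1⟩ pair (|10⟩, |11⟩).
Ry(1.394) = [[cos(θ/2), −sin(θ/2)], [sin(θ/2), cos(θ/2)]]; θ = 1.394, cos(θ/2) ≈ 0.766771, sin(θ/2) ≈ 0.64192.
With a = amp(|10⟩) = (-0.4089 - 0.6481i) and b = amp(|11⟩) = (0.169 - 0.1167i):
new amp(|10⟩) = (0.766771)·a + (-0.64192)·b = (-0.422 - 0.422i)
new amp(|11⟩) = (0.64192)·a + (0.766771)·b = (-0.1329 - 0.5055i)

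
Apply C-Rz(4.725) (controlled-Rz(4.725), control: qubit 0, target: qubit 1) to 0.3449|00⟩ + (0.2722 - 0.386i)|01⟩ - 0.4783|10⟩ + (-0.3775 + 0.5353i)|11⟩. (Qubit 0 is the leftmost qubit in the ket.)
0.3449|00⟩ + (0.2722 - 0.386i)|01⟩ + (0.3403 + 0.3361i)|10⟩ + (-0.1075 - 0.6461i)|11⟩

C-Rz(4.725) leaves the control-|0⟩ kets |00⟩, |01⟩ unchanged and applies Rz(4.725) to qubit 1 on the control-|1⟩ pair (|10⟩, |11⟩).
Rz(4.725) = [[e^(−iθ/2), 0], [0, e^(iθ/2)]] with e^(±iθ/2) = cos(θ/2) ± i·sin(θ/2); θ = 4.725, cos(θ/2) ≈ -0.711551, sin(θ/2) ≈ 0.702634.
With a = amp(|10⟩) = -0.4783 and b = amp(|11⟩) = (-0.3775 + 0.5353i):
new amp(|10⟩) = (-0.711551 - 0.702634i)·a = (0.3403 + 0.3361i)
new amp(|11⟩) = (-0.711551 + 0.702634i)·b = (-0.1075 - 0.6461i)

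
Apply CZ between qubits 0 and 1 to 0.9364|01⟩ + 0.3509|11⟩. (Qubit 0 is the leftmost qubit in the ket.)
0.9364|01⟩ - 0.3509|11⟩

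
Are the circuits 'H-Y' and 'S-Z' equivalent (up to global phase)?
No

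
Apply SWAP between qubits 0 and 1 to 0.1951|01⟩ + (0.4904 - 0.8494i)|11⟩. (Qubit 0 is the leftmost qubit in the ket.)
0.1951|10⟩ + (0.4904 - 0.8494i)|11⟩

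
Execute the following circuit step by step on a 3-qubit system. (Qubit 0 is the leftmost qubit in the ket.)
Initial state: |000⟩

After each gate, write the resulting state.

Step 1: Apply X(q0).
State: |100⟩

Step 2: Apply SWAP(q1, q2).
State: |100⟩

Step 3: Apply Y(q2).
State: i|101⟩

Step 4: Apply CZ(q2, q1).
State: i|101⟩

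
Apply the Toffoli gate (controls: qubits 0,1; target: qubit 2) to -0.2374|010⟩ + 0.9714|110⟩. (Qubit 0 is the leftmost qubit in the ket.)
-0.2374|010⟩ + 0.9714|111⟩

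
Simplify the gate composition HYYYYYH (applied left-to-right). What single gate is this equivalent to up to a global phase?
Y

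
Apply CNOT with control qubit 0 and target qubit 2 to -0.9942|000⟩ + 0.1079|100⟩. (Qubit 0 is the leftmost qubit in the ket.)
-0.9942|000⟩ + 0.1079|101⟩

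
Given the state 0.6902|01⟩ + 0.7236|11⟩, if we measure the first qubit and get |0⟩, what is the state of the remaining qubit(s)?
|1⟩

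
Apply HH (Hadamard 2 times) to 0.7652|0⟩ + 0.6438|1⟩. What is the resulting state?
0.7652|0⟩ + 0.6438|1⟩

H² = I, so an even number of Hadamards cancels: H^2 = I and the state is unchanged.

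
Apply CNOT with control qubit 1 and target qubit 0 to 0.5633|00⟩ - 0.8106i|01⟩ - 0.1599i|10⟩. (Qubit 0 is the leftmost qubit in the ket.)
0.5633|00⟩ - 0.1599i|10⟩ - 0.8106i|11⟩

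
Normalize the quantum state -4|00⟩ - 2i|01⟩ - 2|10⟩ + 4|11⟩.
-0.6325|00⟩ - 0.3162i|01⟩ - 0.3162|10⟩ + 0.6325|11⟩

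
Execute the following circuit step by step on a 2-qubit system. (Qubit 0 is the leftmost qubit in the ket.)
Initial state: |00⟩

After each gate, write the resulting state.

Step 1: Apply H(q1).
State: 1/√2|00⟩ + 1/√2|01⟩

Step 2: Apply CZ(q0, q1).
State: 1/√2|00⟩ + 1/√2|01⟩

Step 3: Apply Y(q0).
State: (1/√2)i|10⟩ + (1/√2)i|11⟩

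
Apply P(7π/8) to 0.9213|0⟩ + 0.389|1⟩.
0.9213|0⟩ + (-0.3594 + 0.1489i)|1⟩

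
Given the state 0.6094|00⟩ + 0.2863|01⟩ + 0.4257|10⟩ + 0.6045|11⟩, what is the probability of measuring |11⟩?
0.3654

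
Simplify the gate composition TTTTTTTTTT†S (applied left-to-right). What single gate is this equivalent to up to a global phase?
S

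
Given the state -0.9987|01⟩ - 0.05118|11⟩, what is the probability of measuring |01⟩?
0.9974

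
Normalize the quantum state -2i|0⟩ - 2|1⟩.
-(1/√2)i|0⟩ - 1/√2|1⟩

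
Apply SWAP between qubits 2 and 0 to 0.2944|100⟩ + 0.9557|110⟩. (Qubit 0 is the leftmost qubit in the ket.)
0.2944|001⟩ + 0.9557|011⟩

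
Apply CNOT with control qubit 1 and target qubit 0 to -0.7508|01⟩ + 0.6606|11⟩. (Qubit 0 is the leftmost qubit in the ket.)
0.6606|01⟩ - 0.7508|11⟩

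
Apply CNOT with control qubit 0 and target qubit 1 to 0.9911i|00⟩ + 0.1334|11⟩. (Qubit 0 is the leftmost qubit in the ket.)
0.9911i|00⟩ + 0.1334|10⟩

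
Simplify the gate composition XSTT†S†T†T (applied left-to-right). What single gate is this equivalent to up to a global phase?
X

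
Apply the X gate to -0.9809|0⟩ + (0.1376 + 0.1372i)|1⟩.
(0.1376 + 0.1372i)|0⟩ - 0.9809|1⟩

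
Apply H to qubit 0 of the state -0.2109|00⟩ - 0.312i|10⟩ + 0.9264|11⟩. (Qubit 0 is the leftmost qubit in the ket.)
(-0.1491 - 0.2206i)|00⟩ + 0.6551|01⟩ + (-0.1491 + 0.2206i)|10⟩ - 0.6551|11⟩

H on qubit 0 mixes each pair of kets that differ only in qubit 0: amplitudes (a, b) of (|…0…⟩, |…1…⟩) become ((a + b)/√2, (a − b)/√2). Kets absent from the input have amplitude 0.
(|00⟩, |10⟩): (a, b) = (-0.2109, -0.312i) → ((-0.1491 - 0.2206i), (-0.1491 + 0.2206i))
(|01⟩, |11⟩): (a, b) = (0, 0.9264) → (0.6551, -0.6551)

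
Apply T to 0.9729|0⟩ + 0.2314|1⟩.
0.9729|0⟩ + (0.1636 + 0.1636i)|1⟩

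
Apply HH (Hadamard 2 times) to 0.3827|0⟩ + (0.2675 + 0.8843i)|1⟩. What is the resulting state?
0.3827|0⟩ + (0.2675 + 0.8843i)|1⟩

H² = I, so an even number of Hadamards cancels: H^2 = I and the state is unchanged.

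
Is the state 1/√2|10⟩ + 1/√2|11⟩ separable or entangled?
Separable

Writing the state as a|00⟩ + b|01⟩ + c|10⟩ + d|11⟩, it is a product state iff ad − bc = 0.
Here (a, b, c, d) = (0, 0, 1/√2, 1/√2): ad − bc = (0)(1/√2) − (0)(1/√2) = 0, so the state is separable.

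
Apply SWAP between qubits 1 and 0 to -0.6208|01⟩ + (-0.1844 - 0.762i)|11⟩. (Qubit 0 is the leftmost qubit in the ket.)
-0.6208|10⟩ + (-0.1844 - 0.762i)|11⟩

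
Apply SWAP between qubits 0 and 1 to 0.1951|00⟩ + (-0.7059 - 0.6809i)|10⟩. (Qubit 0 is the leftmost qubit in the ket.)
0.1951|00⟩ + (-0.7059 - 0.6809i)|01⟩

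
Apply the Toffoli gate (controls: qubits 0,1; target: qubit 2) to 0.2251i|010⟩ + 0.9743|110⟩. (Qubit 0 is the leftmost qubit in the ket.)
0.2251i|010⟩ + 0.9743|111⟩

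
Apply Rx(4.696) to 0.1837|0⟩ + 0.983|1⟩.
(-0.1288 - 0.7008i)|0⟩ + (-0.6894 - 0.131i)|1⟩

Rx(4.696) = [[cos(θ/2), −i·sin(θ/2)], [−i·sin(θ/2), cos(θ/2)]]; θ = 4.696, cos(θ/2) ≈ -0.701289, sin(θ/2) ≈ 0.712877.
With a = amp(|0⟩) = 0.1837 and b = amp(|1⟩) = 0.983:
new amp(|0⟩) = (-0.701289)·a + (-0.712877i)·b = (-0.1288 - 0.7008i)
new amp(|1⟩) = (-0.712877i)·a + (-0.701289)·b = (-0.6894 - 0.131i)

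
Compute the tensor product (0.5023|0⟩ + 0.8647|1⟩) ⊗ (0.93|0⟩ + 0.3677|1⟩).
0.4671|00⟩ + 0.1847|01⟩ + 0.8042|10⟩ + 0.318|11⟩

amp(|b₁b₂…⟩) = product of the factor amplitudes for bits b₁, b₂, …; only kets whose every factor amplitude is nonzero survive.
|00⟩: (0.5023)(0.93) = 0.4671
|01⟩: (0.5023)(0.3677) = 0.1847
|10⟩: (0.8647)(0.93) = 0.8042
|11⟩: (0.8647)(0.3677) = 0.318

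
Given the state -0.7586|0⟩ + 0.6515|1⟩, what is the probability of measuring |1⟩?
0.4245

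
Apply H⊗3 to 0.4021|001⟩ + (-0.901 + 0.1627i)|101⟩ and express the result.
(-0.1764 + 0.05752i)|000⟩ + (0.1764 - 0.05752i)|001⟩ + (-0.1764 + 0.05752i)|010⟩ + (0.1764 - 0.05752i)|011⟩ + (0.4607 - 0.05752i)|100⟩ + (-0.4607 + 0.05752i)|101⟩ + (0.4607 - 0.05752i)|110⟩ + (-0.4607 + 0.05752i)|111⟩

H⊗3 gives amp(|y⟩) = (1/2√2) Σ_x (−1)^(x·y) amp(|x⟩), where x·y is the number of positions in which both x and y have a 1.
|000⟩: (0.4021 + (-0.901 + 0.1627i))/(2√2) = (-0.1764 + 0.05752i)
|001⟩: (-0.4021 - (-0.901 + 0.1627i))/(2√2) = (0.1764 - 0.05752i)
|010⟩: (0.4021 + (-0.901 + 0.1627i))/(2√2) = (-0.1764 + 0.05752i)
|011⟩: (-0.4021 - (-0.901 + 0.1627i))/(2√2) = (0.1764 - 0.05752i)
|100⟩: (0.4021 - (-0.901 + 0.1627i))/(2√2) = (0.4607 - 0.05752i)
|101⟩: (-0.4021 + (-0.901 + 0.1627i))/(2√2) = (-0.4607 + 0.05752i)
|110⟩: (0.4021 - (-0.901 + 0.1627i))/(2√2) = (0.4607 - 0.05752i)
|111⟩: (-0.4021 + (-0.901 + 0.1627i))/(2√2) = (-0.4607 + 0.05752i)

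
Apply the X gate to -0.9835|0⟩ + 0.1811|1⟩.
0.1811|0⟩ - 0.9835|1⟩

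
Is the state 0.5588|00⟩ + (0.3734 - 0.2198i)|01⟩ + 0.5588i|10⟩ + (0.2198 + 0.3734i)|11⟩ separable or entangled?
Separable

Writing the state as a|00⟩ + b|01⟩ + c|10⟩ + d|11⟩, it is a product state iff ad − bc = 0.
Here (a, b, c, d) = (0.5588, (0.3734 - 0.2198i), 0.5588i, (0.2198 + 0.3734i)): ad − bc = (0.5588)(0.2198 + 0.3734i) − (0.3734 - 0.2198i)(0.5588i) = 0, so the state is separable.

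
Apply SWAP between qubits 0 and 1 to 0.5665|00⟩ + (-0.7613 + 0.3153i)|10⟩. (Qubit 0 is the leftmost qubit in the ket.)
0.5665|00⟩ + (-0.7613 + 0.3153i)|01⟩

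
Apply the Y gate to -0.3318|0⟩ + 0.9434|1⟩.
-0.9434i|0⟩ - 0.3318i|1⟩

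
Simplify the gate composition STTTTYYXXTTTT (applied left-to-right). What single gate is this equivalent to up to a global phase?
S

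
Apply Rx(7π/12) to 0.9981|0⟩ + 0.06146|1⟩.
(0.6076 - 0.04876i)|0⟩ + (0.03741 - 0.7918i)|1⟩

Rx(7π/12) = [[cos(θ/2), −i·sin(θ/2)], [−i·sin(θ/2), cos(θ/2)]]; θ = 7π/12, cos(θ/2) ≈ 0.608761, sin(θ/2) ≈ 0.793353.
With a = amp(|0⟩) = 0.9981 and b = amp(|1⟩) = 0.06146:
new amp(|0⟩) = (0.608761)·a + (-0.793353i)·b = (0.6076 - 0.04876i)
new amp(|1⟩) = (-0.793353i)·a + (0.608761)·b = (0.03741 - 0.7918i)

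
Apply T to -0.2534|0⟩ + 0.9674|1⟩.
-0.2534|0⟩ + (0.6841 + 0.6841i)|1⟩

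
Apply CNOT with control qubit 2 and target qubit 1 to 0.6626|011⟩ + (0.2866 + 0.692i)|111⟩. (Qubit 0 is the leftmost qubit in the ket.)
0.6626|001⟩ + (0.2866 + 0.692i)|101⟩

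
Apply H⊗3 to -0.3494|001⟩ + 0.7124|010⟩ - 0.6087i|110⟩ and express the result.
(0.1283 - 0.2152i)|000⟩ + (0.3754 - 0.2152i)|001⟩ + (-0.3754 + 0.2152i)|010⟩ + (-0.1283 + 0.2152i)|011⟩ + (0.1283 + 0.2152i)|100⟩ + (0.3754 + 0.2152i)|101⟩ + (-0.3754 - 0.2152i)|110⟩ + (-0.1283 - 0.2152i)|111⟩

H⊗3 gives amp(|y⟩) = (1/2√2) Σ_x (−1)^(x·y) amp(|x⟩), where x·y is the number of positions in which both x and y have a 1.
|000⟩: (-0.3494 + 0.7124 - 0.6087i)/(2√2) = (0.1283 - 0.2152i)
|001⟩: (0.3494 + 0.7124 - 0.6087i)/(2√2) = (0.3754 - 0.2152i)
|010⟩: (-0.3494 - 0.7124 + 0.6087i)/(2√2) = (-0.3754 + 0.2152i)
|011⟩: (0.3494 - 0.7124 + 0.6087i)/(2√2) = (-0.1283 + 0.2152i)
|100⟩: (-0.3494 + 0.7124 + 0.6087i)/(2√2) = (0.1283 + 0.2152i)
|101⟩: (0.3494 + 0.7124 + 0.6087i)/(2√2) = (0.3754 + 0.2152i)
|110⟩: (-0.3494 - 0.7124 - 0.6087i)/(2√2) = (-0.3754 - 0.2152i)
|111⟩: (0.3494 - 0.7124 - 0.6087i)/(2√2) = (-0.1283 - 0.2152i)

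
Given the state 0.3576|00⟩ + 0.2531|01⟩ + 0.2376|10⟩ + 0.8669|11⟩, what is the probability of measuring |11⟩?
0.7515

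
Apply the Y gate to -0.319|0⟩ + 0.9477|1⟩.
-0.9477i|0⟩ - 0.319i|1⟩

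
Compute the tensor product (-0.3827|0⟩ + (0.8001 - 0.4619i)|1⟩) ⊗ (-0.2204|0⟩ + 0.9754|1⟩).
0.08435|00⟩ - 0.3733|01⟩ + (-0.1763 + 0.1018i)|10⟩ + (0.7804 - 0.4505i)|11⟩

amp(|b₁b₂…⟩) = product of the factor amplitudes for bits b₁, b₂, …; only kets whose every factor amplitude is nonzero survive.
|00⟩: (-0.3827)(-0.2204) = 0.08435
|01⟩: (-0.3827)(0.9754) = -0.3733
|10⟩: (0.8001 - 0.4619i)(-0.2204) = (-0.1763 + 0.1018i)
|11⟩: (0.8001 - 0.4619i)(0.9754) = (0.7804 - 0.4505i)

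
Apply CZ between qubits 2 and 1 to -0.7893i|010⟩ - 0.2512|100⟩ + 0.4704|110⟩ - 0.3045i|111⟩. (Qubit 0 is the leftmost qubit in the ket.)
-0.7893i|010⟩ - 0.2512|100⟩ + 0.4704|110⟩ + 0.3045i|111⟩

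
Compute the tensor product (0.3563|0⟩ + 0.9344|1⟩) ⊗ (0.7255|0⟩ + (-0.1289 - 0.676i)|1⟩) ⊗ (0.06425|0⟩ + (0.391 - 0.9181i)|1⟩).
0.01661|000⟩ + (0.1011 - 0.2373i)|001⟩ + (-0.002951 - 0.01548i)|010⟩ + (-0.2391 - 0.05201i)|011⟩ + 0.04356|100⟩ + (0.2651 - 0.6224i)|101⟩ + (-0.007739 - 0.04058i)|110⟩ + (-0.627 - 0.1364i)|111⟩

amp(|b₁b₂…⟩) = product of the factor amplitudes for bits b₁, b₂, …; only kets whose every factor amplitude is nonzero survive.
|000⟩: (0.3563)(0.7255)(0.06425) = 0.01661
|001⟩: (0.3563)(0.7255)(0.391 - 0.9181i) = (0.1011 - 0.2373i)
|010⟩: (0.3563)(-0.1289 - 0.676i)(0.06425) = (-0.002951 - 0.01548i)
|011⟩: (0.3563)(-0.1289 - 0.676i)(0.391 - 0.9181i) = (-0.2391 - 0.05201i)
|100⟩: (0.9344)(0.7255)(0.06425) = 0.04356
|101⟩: (0.9344)(0.7255)(0.391 - 0.9181i) = (0.2651 - 0.6224i)
|110⟩: (0.9344)(-0.1289 - 0.676i)(0.06425) = (-0.007739 - 0.04058i)
|111⟩: (0.9344)(-0.1289 - 0.676i)(0.391 - 0.9181i) = (-0.627 - 0.1364i)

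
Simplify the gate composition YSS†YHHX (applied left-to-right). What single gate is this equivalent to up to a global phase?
X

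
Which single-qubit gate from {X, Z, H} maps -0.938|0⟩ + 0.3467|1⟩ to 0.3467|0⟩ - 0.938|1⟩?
X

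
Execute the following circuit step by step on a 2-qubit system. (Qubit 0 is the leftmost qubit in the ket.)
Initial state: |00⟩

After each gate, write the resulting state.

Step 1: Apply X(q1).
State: |01⟩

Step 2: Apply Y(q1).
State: -i|00⟩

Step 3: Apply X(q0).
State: -i|10⟩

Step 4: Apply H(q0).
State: -(1/√2)i|00⟩ + (1/√2)i|10⟩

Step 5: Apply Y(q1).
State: 1/√2|01⟩ - 1/√2|11⟩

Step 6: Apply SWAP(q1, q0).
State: 1/√2|10⟩ - 1/√2|11⟩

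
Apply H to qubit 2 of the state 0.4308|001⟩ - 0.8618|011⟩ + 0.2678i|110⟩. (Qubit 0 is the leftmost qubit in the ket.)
0.3046|000⟩ - 0.3046|001⟩ - 0.6094|010⟩ + 0.6094|011⟩ + 0.1894i|110⟩ + 0.1894i|111⟩

H on qubit 2 mixes each pair of kets that differ only in qubit 2: amplitudes (a, b) of (|…0…⟩, |…1…⟩) become ((a + b)/√2, (a − b)/√2). Kets absent from the input have amplitude 0.
(|000⟩, |001⟩): (a, b) = (0, 0.4308) → (0.3046, -0.3046)
(|010⟩, |011⟩): (a, b) = (0, -0.8618) → (-0.6094, 0.6094)
(|110⟩, |111⟩): (a, b) = (0.2678i, 0) → (0.1894i, 0.1894i)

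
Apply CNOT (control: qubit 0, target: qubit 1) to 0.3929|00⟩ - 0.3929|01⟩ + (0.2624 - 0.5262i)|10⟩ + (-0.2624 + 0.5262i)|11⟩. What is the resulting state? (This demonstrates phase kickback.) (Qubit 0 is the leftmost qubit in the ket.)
0.3929|00⟩ - 0.3929|01⟩ + (-0.2624 + 0.5262i)|10⟩ + (0.2624 - 0.5262i)|11⟩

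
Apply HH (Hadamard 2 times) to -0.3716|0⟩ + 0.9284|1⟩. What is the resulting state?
-0.3716|0⟩ + 0.9284|1⟩

H² = I, so an even number of Hadamards cancels: H^2 = I and the state is unchanged.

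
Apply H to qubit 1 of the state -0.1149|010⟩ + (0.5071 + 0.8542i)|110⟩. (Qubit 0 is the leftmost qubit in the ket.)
-0.08125|000⟩ + 0.08125|010⟩ + (0.3586 + 0.604i)|100⟩ + (-0.3586 - 0.604i)|110⟩

H on qubit 1 mixes each pair of kets that differ only in qubit 1: amplitudes (a, b) of (|…0…⟩, |…1…⟩) become ((a + b)/√2, (a − b)/√2). Kets absent from the input have amplitude 0.
(|000⟩, |010⟩): (a, b) = (0, -0.1149) → (-0.08125, 0.08125)
(|100⟩, |110⟩): (a, b) = (0, (0.5071 + 0.8542i)) → ((0.3586 + 0.604i), (-0.3586 - 0.604i))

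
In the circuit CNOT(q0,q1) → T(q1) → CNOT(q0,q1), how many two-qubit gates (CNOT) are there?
2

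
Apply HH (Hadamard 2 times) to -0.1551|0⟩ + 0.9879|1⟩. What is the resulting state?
-0.1551|0⟩ + 0.9879|1⟩

H² = I, so an even number of Hadamards cancels: H^2 = I and the state is unchanged.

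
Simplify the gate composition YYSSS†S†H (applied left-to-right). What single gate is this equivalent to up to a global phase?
H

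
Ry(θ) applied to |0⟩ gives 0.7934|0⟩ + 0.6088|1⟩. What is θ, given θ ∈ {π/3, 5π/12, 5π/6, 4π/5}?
5π/12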